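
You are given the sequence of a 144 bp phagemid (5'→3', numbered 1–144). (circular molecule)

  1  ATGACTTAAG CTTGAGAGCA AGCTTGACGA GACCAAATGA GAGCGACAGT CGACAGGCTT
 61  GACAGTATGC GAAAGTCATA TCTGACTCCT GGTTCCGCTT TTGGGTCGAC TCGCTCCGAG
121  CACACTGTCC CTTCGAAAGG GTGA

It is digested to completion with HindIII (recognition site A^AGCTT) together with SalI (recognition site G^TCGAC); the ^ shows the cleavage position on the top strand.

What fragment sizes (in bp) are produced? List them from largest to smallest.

56, 47, 29, 12 bp

HindIII sites (AAGCTT) start at positions 8, 20.
HindIII cuts after the first base of each site, so after positions 8, 20.
SalI sites (GTCGAC) start at positions 49, 105.
SalI cuts after the first base of each site, so after positions 49, 105.
Combined cut positions: 8, 20, 49, 105.
Circular molecule, 4 cuts → 4 fragments:
  9–20 → 12 bp
  21–49 → 29 bp
  50–105 → 56 bp
  106–144 then 1–8 → 39 + 8 = 47 bp
Sorted largest to smallest: 56, 47, 29, 12 bp.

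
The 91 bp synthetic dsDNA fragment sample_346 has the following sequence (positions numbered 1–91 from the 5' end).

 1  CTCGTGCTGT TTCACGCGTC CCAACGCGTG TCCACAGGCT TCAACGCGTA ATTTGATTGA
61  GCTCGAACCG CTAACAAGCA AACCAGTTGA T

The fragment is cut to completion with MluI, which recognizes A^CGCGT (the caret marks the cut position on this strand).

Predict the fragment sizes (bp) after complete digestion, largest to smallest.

47, 20, 14, 10 bp

MluI sites (ACGCGT) start at positions 14, 24, 44.
MluI cuts after the first base of each site, so after positions 14, 24, 44.
Linear molecule, 3 cuts → 4 fragments:
  1–14 → 14 bp
  15–24 → 10 bp
  25–44 → 20 bp
  45–91 → 47 bp
Sorted largest to smallest: 47, 20, 14, 10 bp.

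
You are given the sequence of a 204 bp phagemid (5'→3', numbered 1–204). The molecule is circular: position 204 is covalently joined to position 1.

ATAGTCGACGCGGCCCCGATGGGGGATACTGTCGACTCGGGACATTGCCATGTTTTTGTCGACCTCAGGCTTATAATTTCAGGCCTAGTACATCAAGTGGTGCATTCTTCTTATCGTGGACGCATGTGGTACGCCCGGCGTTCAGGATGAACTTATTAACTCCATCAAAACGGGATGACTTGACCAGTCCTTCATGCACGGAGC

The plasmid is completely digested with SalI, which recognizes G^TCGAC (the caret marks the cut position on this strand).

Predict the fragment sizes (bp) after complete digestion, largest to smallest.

150, 27, 27 bp

SalI sites (GTCGAC) start at positions 4, 31, 58.
SalI cuts after the first base of each site, so after positions 4, 31, 58.
Circular molecule, 3 cuts → 3 fragments:
  5–31 → 27 bp
  32–58 → 27 bp
  59–204 then 1–4 → 146 + 4 = 150 bp
Sorted largest to smallest: 150, 27, 27 bp.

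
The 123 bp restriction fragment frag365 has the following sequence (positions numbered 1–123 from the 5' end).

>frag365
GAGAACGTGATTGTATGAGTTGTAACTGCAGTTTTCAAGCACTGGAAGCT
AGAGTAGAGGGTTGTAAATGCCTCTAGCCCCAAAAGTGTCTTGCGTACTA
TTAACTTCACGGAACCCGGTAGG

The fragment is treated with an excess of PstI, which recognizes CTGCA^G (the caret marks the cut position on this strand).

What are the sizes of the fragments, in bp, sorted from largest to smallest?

93, 30 bp

The PstI site (CTGCAG) starts at position 26.
PstI cuts after base 5 of each site (before the last base), so after position 30.
Linear molecule, 1 cut → 2 fragments:
  1–30 → 30 bp
  31–123 → 93 bp
Sorted largest to smallest: 93, 30 bp.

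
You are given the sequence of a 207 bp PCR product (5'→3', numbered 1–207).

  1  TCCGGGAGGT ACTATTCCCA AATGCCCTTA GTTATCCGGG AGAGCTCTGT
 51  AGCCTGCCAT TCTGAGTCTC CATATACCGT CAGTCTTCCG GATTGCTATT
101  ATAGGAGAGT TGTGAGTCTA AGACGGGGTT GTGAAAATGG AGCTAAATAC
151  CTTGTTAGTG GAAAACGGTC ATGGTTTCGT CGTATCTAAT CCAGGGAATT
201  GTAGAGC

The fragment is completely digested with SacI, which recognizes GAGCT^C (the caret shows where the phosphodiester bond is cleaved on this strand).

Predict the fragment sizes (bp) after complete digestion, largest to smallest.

The SacI site (GAGCTC) starts at position 42.
SacI cuts after base 5 of each site (before the last base), so after position 46.
Linear molecule, 1 cut → 2 fragments:
  1–46 → 46 bp
  47–207 → 161 bp
Sorted largest to smallest: 161, 46 bp.

161, 46 bp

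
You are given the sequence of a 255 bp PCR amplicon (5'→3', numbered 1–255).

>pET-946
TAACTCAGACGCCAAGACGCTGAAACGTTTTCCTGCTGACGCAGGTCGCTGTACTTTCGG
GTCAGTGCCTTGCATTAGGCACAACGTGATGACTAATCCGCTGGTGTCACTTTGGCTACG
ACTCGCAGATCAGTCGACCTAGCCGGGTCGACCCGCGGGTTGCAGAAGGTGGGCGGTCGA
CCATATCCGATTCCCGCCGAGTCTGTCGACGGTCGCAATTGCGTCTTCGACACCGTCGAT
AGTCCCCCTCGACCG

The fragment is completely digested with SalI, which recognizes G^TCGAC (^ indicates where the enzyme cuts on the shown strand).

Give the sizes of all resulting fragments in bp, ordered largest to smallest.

133, 50, 29, 29, 14 bp

SalI sites (GTCGAC) start at positions 133, 147, 176, 205.
SalI cuts after the first base of each site, so after positions 133, 147, 176, 205.
Linear molecule, 4 cuts → 5 fragments:
  1–133 → 133 bp
  134–147 → 14 bp
  148–176 → 29 bp
  177–205 → 29 bp
  206–255 → 50 bp
Sorted largest to smallest: 133, 50, 29, 29, 14 bp.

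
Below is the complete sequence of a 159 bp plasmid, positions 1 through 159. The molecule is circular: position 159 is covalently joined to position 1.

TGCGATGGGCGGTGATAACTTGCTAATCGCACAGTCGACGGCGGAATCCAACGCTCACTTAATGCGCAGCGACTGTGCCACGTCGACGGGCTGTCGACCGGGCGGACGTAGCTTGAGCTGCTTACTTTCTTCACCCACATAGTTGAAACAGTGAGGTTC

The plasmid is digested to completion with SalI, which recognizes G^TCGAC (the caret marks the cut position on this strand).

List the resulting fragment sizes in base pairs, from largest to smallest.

100, 48, 11 bp

SalI sites (GTCGAC) start at positions 34, 82, 93.
SalI cuts after the first base of each site, so after positions 34, 82, 93.
Circular molecule, 3 cuts → 3 fragments:
  35–82 → 48 bp
  83–93 → 11 bp
  94–159 then 1–34 → 66 + 34 = 100 bp
Sorted largest to smallest: 100, 48, 11 bp.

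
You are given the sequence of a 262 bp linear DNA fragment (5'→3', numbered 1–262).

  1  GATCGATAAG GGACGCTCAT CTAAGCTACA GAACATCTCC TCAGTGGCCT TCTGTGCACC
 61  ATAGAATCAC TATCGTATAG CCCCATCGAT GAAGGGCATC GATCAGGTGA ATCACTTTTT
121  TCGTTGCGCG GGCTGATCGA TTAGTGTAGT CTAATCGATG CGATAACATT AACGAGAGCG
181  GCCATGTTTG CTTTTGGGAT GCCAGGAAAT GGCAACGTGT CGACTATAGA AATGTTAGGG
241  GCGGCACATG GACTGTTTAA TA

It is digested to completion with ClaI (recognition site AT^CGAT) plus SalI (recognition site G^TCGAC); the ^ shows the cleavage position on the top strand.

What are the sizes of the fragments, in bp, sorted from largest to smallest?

83, 64, 43, 38, 18, 13, 3 bp

ClaI sites (ATCGAT) start at positions 2, 85, 98, 136, 154.
ClaI cuts after base 2 of each site, so after positions 3, 86, 99, 137, 155.
The SalI site (GTCGAC) starts at position 219.
SalI cuts after the first base of each site, so after position 219.
Combined cut positions: 3, 86, 99, 137, 155, 219.
Linear molecule, 6 cuts → 7 fragments:
  1–3 → 3 bp
  4–86 → 83 bp
  87–99 → 13 bp
  100–137 → 38 bp
  138–155 → 18 bp
  156–219 → 64 bp
  220–262 → 43 bp
Sorted largest to smallest: 83, 64, 43, 38, 18, 13, 3 bp.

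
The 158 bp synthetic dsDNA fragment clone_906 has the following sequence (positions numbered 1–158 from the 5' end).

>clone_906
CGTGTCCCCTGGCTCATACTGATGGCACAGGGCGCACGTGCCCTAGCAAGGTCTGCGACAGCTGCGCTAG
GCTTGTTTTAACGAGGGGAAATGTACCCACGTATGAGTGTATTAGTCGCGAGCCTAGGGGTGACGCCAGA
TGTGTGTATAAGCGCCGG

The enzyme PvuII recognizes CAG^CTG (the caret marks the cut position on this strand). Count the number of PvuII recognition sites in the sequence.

1

CAGCTG occurs starting at position 59.
PvuII cuts at 1 site.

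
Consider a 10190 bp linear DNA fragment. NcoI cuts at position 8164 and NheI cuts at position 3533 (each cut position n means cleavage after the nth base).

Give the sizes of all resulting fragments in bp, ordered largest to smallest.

Combined cut positions (sorted): 3533, 8164.
Linear molecule, 2 cuts → 3 fragments:
  3533 − 0 = 3533 bp
  8164 − 3533 = 4631 bp
  10190 − 8164 = 2026 bp
Sorted largest to smallest: 4631, 3533, 2026 bp.

4631, 3533, 2026 bp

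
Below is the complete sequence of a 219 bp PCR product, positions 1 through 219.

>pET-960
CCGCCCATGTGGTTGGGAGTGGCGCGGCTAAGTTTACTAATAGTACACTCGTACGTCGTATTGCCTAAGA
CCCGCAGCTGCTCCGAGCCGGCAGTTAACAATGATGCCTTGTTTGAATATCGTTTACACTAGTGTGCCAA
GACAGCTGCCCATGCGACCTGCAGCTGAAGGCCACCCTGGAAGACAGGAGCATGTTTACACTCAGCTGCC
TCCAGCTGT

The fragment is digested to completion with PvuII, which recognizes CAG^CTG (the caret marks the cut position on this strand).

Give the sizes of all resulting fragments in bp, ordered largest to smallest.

PvuII sites (CAGCTG) start at positions 75, 143, 162, 203, 213.
PvuII cuts after base 3 of each site, so after positions 77, 145, 164, 205, 215.
Linear molecule, 5 cuts → 6 fragments:
  1–77 → 77 bp
  78–145 → 68 bp
  146–164 → 19 bp
  165–205 → 41 bp
  206–215 → 10 bp
  216–219 → 4 bp
Sorted largest to smallest: 77, 68, 41, 19, 10, 4 bp.

77, 68, 41, 19, 10, 4 bp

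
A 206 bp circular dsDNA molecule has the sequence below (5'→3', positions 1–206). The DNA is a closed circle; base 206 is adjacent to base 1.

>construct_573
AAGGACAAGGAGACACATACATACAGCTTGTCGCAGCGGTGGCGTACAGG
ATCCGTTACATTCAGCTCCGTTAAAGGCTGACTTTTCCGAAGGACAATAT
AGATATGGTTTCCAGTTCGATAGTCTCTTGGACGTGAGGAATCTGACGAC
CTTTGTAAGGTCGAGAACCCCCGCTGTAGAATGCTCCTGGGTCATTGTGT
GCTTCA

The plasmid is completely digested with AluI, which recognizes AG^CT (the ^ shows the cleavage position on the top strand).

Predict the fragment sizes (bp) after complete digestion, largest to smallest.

AluI sites (AGCT) start at positions 25, 64.
AluI cuts after base 2 of each site, so after positions 26, 65.
Circular molecule, 2 cuts → 2 fragments:
  27–65 → 39 bp
  66–206 then 1–26 → 141 + 26 = 167 bp
Sorted largest to smallest: 167, 39 bp.

167, 39 bp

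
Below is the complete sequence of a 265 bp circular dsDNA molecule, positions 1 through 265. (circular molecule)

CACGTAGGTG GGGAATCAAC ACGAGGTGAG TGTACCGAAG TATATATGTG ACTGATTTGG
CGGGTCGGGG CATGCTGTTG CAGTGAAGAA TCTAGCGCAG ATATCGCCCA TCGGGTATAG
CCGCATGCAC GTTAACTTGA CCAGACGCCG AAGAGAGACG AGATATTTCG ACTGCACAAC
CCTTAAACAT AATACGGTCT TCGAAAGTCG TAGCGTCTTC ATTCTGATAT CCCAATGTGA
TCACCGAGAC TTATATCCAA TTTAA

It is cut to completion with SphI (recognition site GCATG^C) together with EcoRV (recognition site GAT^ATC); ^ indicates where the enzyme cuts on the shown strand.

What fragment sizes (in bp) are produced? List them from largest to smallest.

SphI sites (GCATGC) start at positions 70, 123.
SphI cuts after base 5 of each site (before the last base), so after positions 74, 127.
EcoRV sites (GATATC) start at positions 100, 226.
EcoRV cuts after base 3 of each site, so after positions 102, 228.
Combined cut positions: 74, 102, 127, 228.
Circular molecule, 4 cuts → 4 fragments:
  75–102 → 28 bp
  103–127 → 25 bp
  128–228 → 101 bp
  229–265 then 1–74 → 37 + 74 = 111 bp
Sorted largest to smallest: 111, 101, 28, 25 bp.

111, 101, 28, 25 bp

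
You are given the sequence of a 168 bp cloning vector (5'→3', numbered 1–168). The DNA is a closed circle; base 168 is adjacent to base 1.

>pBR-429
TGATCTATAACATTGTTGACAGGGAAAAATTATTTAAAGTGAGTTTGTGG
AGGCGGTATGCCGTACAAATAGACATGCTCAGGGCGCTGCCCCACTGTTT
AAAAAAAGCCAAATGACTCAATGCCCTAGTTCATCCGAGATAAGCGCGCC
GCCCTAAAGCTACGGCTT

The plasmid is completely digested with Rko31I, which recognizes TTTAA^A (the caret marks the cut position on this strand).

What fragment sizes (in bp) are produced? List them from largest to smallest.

Rko31I sites (TTTAAA) start at positions 33, 98.
Rko31I cuts after base 5 of each site (before the last base), so after positions 37, 102.
Circular molecule, 2 cuts → 2 fragments:
  38–102 → 65 bp
  103–168 then 1–37 → 66 + 37 = 103 bp
Sorted largest to smallest: 103, 65 bp.

103, 65 bp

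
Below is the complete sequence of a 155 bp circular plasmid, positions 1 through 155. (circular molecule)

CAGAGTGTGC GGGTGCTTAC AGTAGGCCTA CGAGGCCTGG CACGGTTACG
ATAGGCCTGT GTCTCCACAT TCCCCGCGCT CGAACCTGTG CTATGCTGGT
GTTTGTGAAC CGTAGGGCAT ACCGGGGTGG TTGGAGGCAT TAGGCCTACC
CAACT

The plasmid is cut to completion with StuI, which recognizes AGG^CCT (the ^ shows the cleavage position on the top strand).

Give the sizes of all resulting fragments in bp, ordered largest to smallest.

StuI sites (AGGCCT) start at positions 24, 33, 53, 142.
StuI cuts after base 3 of each site, so after positions 26, 35, 55, 144.
Circular molecule, 4 cuts → 4 fragments:
  27–35 → 9 bp
  36–55 → 20 bp
  56–144 → 89 bp
  145–155 then 1–26 → 11 + 26 = 37 bp
Sorted largest to smallest: 89, 37, 20, 9 bp.

89, 37, 20, 9 bp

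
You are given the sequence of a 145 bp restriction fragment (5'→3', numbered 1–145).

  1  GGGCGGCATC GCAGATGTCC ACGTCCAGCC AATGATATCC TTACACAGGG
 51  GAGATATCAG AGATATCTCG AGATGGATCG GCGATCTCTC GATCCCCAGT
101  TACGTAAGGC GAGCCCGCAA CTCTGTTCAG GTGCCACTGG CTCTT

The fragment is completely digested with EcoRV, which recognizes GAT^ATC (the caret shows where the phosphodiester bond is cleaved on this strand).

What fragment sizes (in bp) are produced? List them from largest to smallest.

81, 36, 19, 9 bp

EcoRV sites (GATATC) start at positions 34, 53, 62.
EcoRV cuts after base 3 of each site, so after positions 36, 55, 64.
Linear molecule, 3 cuts → 4 fragments:
  1–36 → 36 bp
  37–55 → 19 bp
  56–64 → 9 bp
  65–145 → 81 bp
Sorted largest to smallest: 81, 36, 19, 9 bp.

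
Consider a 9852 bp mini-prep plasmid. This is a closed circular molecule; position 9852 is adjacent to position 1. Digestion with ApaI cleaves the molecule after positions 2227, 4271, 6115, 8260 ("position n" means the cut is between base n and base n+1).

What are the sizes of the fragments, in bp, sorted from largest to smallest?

Circular molecule, 4 cuts → 4 fragments:
  4271 − 2227 = 2044 bp
  6115 − 4271 = 1844 bp
  8260 − 6115 = 2145 bp
  wrap: 9852 − 8260 + 2227 = 3819 bp
Sorted largest to smallest: 3819, 2145, 2044, 1844 bp.

3819, 2145, 2044, 1844 bp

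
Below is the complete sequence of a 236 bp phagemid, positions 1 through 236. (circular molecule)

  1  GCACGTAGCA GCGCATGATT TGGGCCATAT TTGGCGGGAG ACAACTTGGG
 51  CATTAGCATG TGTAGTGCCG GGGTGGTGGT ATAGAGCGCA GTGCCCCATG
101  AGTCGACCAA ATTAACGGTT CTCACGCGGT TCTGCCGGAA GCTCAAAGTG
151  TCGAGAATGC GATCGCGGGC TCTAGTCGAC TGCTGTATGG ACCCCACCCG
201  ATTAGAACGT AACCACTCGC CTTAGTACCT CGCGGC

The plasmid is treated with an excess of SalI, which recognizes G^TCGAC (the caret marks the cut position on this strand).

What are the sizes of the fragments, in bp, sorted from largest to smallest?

163, 73 bp

SalI sites (GTCGAC) start at positions 102, 175.
SalI cuts after the first base of each site, so after positions 102, 175.
Circular molecule, 2 cuts → 2 fragments:
  103–175 → 73 bp
  176–236 then 1–102 → 61 + 102 = 163 bp
Sorted largest to smallest: 163, 73 bp.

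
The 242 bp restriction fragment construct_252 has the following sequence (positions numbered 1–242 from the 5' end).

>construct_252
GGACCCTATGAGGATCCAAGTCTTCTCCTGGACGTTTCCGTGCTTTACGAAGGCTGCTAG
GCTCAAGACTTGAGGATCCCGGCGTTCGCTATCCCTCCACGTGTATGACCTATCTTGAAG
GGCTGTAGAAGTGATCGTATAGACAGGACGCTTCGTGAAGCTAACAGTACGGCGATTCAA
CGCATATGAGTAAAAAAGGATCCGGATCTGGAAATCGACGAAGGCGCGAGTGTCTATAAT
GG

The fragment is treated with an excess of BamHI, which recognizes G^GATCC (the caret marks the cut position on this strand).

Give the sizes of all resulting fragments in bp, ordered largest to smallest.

124, 62, 44, 12 bp

BamHI sites (GGATCC) start at positions 12, 74, 198.
BamHI cuts after the first base of each site, so after positions 12, 74, 198.
Linear molecule, 3 cuts → 4 fragments:
  1–12 → 12 bp
  13–74 → 62 bp
  75–198 → 124 bp
  199–242 → 44 bp
Sorted largest to smallest: 124, 62, 44, 12 bp.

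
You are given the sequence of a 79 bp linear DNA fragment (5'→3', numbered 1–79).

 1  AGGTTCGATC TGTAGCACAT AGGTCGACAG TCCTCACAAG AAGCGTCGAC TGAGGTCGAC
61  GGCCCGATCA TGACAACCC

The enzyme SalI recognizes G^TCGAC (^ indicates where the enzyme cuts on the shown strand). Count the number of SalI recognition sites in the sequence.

GTCGAC occurs starting at positions 23, 45, 55.
SalI cuts at 3 sites.

3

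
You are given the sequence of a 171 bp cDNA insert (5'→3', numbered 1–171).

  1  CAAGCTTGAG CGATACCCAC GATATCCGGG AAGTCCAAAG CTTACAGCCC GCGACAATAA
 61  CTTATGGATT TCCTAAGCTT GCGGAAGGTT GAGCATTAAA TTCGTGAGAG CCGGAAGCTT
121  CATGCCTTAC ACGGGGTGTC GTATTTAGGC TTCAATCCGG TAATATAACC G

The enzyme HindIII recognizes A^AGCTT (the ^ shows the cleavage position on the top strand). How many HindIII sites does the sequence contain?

4

AAGCTT occurs starting at positions 2, 38, 75, 115.
HindIII cuts at 4 sites.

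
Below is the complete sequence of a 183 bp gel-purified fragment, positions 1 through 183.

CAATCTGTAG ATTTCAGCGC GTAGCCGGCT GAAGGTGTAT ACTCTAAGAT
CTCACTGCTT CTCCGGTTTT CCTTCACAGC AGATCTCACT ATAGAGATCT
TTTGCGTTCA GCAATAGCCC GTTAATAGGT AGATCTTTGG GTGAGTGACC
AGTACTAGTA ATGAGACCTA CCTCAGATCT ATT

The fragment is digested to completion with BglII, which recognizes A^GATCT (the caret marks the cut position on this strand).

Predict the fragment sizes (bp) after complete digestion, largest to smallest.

BglII sites (AGATCT) start at positions 47, 81, 95, 131, 175.
BglII cuts after the first base of each site, so after positions 47, 81, 95, 131, 175.
Linear molecule, 5 cuts → 6 fragments:
  1–47 → 47 bp
  48–81 → 34 bp
  82–95 → 14 bp
  96–131 → 36 bp
  132–175 → 44 bp
  176–183 → 8 bp
Sorted largest to smallest: 47, 44, 36, 34, 14, 8 bp.

47, 44, 36, 34, 14, 8 bp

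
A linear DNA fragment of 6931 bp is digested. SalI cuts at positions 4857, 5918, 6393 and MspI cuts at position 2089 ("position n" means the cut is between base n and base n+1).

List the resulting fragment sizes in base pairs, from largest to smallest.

Combined cut positions (sorted): 2089, 4857, 5918, 6393.
Linear molecule, 4 cuts → 5 fragments:
  2089 − 0 = 2089 bp
  4857 − 2089 = 2768 bp
  5918 − 4857 = 1061 bp
  6393 − 5918 = 475 bp
  6931 − 6393 = 538 bp
Sorted largest to smallest: 2768, 2089, 1061, 538, 475 bp.

2768, 2089, 1061, 538, 475 bp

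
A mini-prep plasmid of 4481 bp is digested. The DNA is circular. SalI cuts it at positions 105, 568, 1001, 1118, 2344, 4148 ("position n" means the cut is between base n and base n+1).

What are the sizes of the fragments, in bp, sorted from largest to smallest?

1804, 1226, 463, 438, 433, 117 bp

Circular molecule, 6 cuts → 6 fragments:
  568 − 105 = 463 bp
  1001 − 568 = 433 bp
  1118 − 1001 = 117 bp
  2344 − 1118 = 1226 bp
  4148 − 2344 = 1804 bp
  wrap: 4481 − 4148 + 105 = 438 bp
Sorted largest to smallest: 1804, 1226, 463, 438, 433, 117 bp.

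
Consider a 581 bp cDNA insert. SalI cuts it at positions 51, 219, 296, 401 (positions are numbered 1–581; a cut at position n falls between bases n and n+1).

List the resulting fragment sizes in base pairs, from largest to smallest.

180, 168, 105, 77, 51 bp

Linear molecule, 4 cuts → 5 fragments:
  51 − 0 = 51 bp
  219 − 51 = 168 bp
  296 − 219 = 77 bp
  401 − 296 = 105 bp
  581 − 401 = 180 bp
Sorted largest to smallest: 180, 168, 105, 77, 51 bp.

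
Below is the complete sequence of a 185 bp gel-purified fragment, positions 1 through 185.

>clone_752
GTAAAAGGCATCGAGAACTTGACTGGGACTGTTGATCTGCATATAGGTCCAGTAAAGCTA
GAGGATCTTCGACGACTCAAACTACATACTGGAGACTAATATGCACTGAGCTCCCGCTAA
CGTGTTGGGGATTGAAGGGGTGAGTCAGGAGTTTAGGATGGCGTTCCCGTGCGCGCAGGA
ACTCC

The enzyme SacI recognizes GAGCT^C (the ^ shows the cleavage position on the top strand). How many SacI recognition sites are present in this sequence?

1

GAGCTC occurs starting at position 108.
SacI cuts at 1 site.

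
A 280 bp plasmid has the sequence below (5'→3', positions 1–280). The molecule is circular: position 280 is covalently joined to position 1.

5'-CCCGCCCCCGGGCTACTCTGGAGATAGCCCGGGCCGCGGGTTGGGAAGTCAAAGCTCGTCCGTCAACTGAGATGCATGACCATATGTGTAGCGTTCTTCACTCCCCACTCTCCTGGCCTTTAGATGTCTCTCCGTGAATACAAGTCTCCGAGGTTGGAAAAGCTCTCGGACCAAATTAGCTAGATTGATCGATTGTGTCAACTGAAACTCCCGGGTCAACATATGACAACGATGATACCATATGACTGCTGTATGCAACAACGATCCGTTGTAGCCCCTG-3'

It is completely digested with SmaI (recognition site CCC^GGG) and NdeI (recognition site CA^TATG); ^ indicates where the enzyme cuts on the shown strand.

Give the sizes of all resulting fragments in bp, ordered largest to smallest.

SmaI sites (CCCGGG) start at positions 7, 28, 210.
SmaI cuts after base 3 of each site, so after positions 9, 30, 212.
NdeI sites (CATATG) start at positions 81, 220, 239.
NdeI cuts after base 2 of each site, so after positions 82, 221, 240.
Combined cut positions: 9, 30, 82, 212, 221, 240.
Circular molecule, 6 cuts → 6 fragments:
  10–30 → 21 bp
  31–82 → 52 bp
  83–212 → 130 bp
  213–221 → 9 bp
  222–240 → 19 bp
  241–280 then 1–9 → 40 + 9 = 49 bp
Sorted largest to smallest: 130, 52, 49, 21, 19, 9 bp.

130, 52, 49, 21, 19, 9 bp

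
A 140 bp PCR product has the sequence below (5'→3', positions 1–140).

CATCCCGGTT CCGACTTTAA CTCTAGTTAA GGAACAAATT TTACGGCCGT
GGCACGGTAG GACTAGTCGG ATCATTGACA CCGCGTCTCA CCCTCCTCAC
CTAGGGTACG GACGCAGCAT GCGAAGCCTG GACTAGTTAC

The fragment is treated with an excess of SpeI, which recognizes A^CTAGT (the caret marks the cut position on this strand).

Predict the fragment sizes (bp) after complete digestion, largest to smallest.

70, 62, 8 bp

SpeI sites (ACTAGT) start at positions 62, 132.
SpeI cuts after the first base of each site, so after positions 62, 132.
Linear molecule, 2 cuts → 3 fragments:
  1–62 → 62 bp
  63–132 → 70 bp
  133–140 → 8 bp
Sorted largest to smallest: 70, 62, 8 bp.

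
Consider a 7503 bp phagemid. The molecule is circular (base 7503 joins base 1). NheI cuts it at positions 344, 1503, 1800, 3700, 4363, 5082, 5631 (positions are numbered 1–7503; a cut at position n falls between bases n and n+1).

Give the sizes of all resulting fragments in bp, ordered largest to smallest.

Circular molecule, 7 cuts → 7 fragments:
  1503 − 344 = 1159 bp
  1800 − 1503 = 297 bp
  3700 − 1800 = 1900 bp
  4363 − 3700 = 663 bp
  5082 − 4363 = 719 bp
  5631 − 5082 = 549 bp
  wrap: 7503 − 5631 + 344 = 2216 bp
Sorted largest to smallest: 2216, 1900, 1159, 719, 663, 549, 297 bp.

2216, 1900, 1159, 719, 663, 549, 297 bp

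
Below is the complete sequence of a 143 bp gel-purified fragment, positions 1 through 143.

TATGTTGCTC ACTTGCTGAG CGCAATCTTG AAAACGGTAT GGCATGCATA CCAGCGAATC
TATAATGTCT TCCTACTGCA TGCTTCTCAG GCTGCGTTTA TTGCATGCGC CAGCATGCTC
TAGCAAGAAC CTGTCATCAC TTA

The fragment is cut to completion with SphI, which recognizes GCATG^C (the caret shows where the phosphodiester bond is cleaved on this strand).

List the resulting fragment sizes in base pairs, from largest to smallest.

SphI sites (GCATGC) start at positions 42, 78, 103, 113.
SphI cuts after base 5 of each site (before the last base), so after positions 46, 82, 107, 117.
Linear molecule, 4 cuts → 5 fragments:
  1–46 → 46 bp
  47–82 → 36 bp
  83–107 → 25 bp
  108–117 → 10 bp
  118–143 → 26 bp
Sorted largest to smallest: 46, 36, 26, 25, 10 bp.

46, 36, 26, 25, 10 bp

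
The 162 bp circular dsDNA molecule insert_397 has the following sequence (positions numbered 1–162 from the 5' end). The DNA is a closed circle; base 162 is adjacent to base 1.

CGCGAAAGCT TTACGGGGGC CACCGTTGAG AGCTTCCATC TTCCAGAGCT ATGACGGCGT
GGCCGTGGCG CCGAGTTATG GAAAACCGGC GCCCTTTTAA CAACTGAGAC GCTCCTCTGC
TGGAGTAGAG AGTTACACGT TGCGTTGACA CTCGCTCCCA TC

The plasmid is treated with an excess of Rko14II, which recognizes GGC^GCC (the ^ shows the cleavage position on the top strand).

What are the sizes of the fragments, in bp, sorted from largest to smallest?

Rko14II sites (GGCGCC) start at positions 67, 88.
Rko14II cuts after base 3 of each site, so after positions 69, 90.
Circular molecule, 2 cuts → 2 fragments:
  70–90 → 21 bp
  91–162 then 1–69 → 72 + 69 = 141 bp
Sorted largest to smallest: 141, 21 bp.

141, 21 bp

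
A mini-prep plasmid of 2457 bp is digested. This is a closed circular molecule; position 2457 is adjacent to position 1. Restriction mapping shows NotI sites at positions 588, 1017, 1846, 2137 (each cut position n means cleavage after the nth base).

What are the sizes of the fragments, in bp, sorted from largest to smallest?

Circular molecule, 4 cuts → 4 fragments:
  1017 − 588 = 429 bp
  1846 − 1017 = 829 bp
  2137 − 1846 = 291 bp
  wrap: 2457 − 2137 + 588 = 908 bp
Sorted largest to smallest: 908, 829, 429, 291 bp.

908, 829, 429, 291 bp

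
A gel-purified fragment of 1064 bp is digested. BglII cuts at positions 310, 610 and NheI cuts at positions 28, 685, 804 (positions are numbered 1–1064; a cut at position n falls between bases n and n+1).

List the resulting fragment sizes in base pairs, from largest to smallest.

300, 282, 260, 119, 75, 28 bp

Combined cut positions (sorted): 28, 310, 610, 685, 804.
Linear molecule, 5 cuts → 6 fragments:
  28 − 0 = 28 bp
  310 − 28 = 282 bp
  610 − 310 = 300 bp
  685 − 610 = 75 bp
  804 − 685 = 119 bp
  1064 − 804 = 260 bp
Sorted largest to smallest: 300, 282, 260, 119, 75, 28 bp.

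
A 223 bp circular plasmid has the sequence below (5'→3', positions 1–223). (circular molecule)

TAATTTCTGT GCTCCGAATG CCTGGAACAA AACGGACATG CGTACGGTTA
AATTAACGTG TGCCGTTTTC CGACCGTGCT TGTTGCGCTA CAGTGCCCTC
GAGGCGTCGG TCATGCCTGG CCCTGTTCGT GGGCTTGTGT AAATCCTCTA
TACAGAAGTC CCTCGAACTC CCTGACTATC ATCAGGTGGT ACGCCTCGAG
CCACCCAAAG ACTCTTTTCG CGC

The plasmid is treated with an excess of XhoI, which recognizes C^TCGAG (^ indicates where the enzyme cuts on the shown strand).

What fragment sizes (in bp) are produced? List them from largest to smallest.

126, 97 bp

XhoI sites (CTCGAG) start at positions 98, 195.
XhoI cuts after the first base of each site, so after positions 98, 195.
Circular molecule, 2 cuts → 2 fragments:
  99–195 → 97 bp
  196–223 then 1–98 → 28 + 98 = 126 bp
Sorted largest to smallest: 126, 97 bp.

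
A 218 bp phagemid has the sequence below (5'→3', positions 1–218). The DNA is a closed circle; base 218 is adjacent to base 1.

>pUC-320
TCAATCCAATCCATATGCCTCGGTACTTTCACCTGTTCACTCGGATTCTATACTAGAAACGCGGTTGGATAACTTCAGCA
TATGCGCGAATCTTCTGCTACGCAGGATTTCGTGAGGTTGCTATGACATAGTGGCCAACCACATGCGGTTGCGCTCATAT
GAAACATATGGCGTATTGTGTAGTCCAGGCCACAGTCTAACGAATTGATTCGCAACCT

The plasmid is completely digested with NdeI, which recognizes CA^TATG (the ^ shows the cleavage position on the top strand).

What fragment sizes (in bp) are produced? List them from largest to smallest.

77, 67, 65, 9 bp

NdeI sites (CATATG) start at positions 12, 79, 156, 165.
NdeI cuts after base 2 of each site, so after positions 13, 80, 157, 166.
Circular molecule, 4 cuts → 4 fragments:
  14–80 → 67 bp
  81–157 → 77 bp
  158–166 → 9 bp
  167–218 then 1–13 → 52 + 13 = 65 bp
Sorted largest to smallest: 77, 67, 65, 9 bp.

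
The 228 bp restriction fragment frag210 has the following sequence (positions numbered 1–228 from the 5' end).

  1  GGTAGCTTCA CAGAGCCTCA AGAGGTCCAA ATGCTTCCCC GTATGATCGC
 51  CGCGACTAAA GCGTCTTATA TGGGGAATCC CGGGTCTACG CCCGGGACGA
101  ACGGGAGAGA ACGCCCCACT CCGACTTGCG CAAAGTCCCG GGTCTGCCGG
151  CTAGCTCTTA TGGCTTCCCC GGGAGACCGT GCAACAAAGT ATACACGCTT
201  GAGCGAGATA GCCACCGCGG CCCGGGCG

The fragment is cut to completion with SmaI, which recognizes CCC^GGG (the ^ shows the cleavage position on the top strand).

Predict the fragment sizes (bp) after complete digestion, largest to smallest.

SmaI sites (CCCGGG) start at positions 79, 91, 137, 168, 221.
SmaI cuts after base 3 of each site, so after positions 81, 93, 139, 170, 223.
Linear molecule, 5 cuts → 6 fragments:
  1–81 → 81 bp
  82–93 → 12 bp
  94–139 → 46 bp
  140–170 → 31 bp
  171–223 → 53 bp
  224–228 → 5 bp
Sorted largest to smallest: 81, 53, 46, 31, 12, 5 bp.

81, 53, 46, 31, 12, 5 bp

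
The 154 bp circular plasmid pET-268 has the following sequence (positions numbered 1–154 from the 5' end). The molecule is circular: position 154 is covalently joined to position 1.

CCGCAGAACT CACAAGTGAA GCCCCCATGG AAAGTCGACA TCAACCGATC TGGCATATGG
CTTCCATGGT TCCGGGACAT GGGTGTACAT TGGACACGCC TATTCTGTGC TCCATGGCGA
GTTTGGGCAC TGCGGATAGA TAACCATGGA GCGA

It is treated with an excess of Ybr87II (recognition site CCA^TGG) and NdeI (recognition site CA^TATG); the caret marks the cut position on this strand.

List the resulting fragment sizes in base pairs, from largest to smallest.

Ybr87II sites (CCATGG) start at positions 25, 64, 112, 144.
Ybr87II cuts after base 3 of each site, so after positions 27, 66, 114, 146.
The NdeI site (CATATG) starts at position 54.
NdeI cuts after base 2 of each site, so after position 55.
Combined cut positions: 27, 55, 66, 114, 146.
Circular molecule, 5 cuts → 5 fragments:
  28–55 → 28 bp
  56–66 → 11 bp
  67–114 → 48 bp
  115–146 → 32 bp
  147–154 then 1–27 → 8 + 27 = 35 bp
Sorted largest to smallest: 48, 35, 32, 28, 11 bp.

48, 35, 32, 28, 11 bp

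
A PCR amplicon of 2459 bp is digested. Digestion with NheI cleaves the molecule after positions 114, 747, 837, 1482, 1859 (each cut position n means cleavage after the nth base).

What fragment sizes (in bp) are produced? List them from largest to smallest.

645, 633, 600, 377, 114, 90 bp

Linear molecule, 5 cuts → 6 fragments:
  114 − 0 = 114 bp
  747 − 114 = 633 bp
  837 − 747 = 90 bp
  1482 − 837 = 645 bp
  1859 − 1482 = 377 bp
  2459 − 1859 = 600 bp
Sorted largest to smallest: 645, 633, 600, 377, 114, 90 bp.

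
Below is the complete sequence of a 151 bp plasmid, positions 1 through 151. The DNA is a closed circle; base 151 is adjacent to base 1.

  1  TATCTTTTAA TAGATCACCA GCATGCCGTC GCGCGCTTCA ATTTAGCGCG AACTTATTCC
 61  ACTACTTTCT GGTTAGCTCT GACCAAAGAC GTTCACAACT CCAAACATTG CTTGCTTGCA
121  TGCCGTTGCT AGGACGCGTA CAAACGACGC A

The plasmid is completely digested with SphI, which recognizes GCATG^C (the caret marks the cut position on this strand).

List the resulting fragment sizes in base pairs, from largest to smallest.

97, 54 bp

SphI sites (GCATGC) start at positions 21, 118.
SphI cuts after base 5 of each site (before the last base), so after positions 25, 122.
Circular molecule, 2 cuts → 2 fragments:
  26–122 → 97 bp
  123–151 then 1–25 → 29 + 25 = 54 bp
Sorted largest to smallest: 97, 54 bp.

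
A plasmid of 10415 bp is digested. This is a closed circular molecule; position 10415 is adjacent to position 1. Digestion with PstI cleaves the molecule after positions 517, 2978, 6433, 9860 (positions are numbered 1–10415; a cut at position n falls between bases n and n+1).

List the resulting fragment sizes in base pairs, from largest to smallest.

Circular molecule, 4 cuts → 4 fragments:
  2978 − 517 = 2461 bp
  6433 − 2978 = 3455 bp
  9860 − 6433 = 3427 bp
  wrap: 10415 − 9860 + 517 = 1072 bp
Sorted largest to smallest: 3455, 3427, 2461, 1072 bp.

3455, 3427, 2461, 1072 bp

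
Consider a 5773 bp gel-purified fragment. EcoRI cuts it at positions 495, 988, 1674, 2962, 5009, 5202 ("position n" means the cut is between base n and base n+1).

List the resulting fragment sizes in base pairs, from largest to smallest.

2047, 1288, 686, 571, 495, 493, 193 bp

Linear molecule, 6 cuts → 7 fragments:
  495 − 0 = 495 bp
  988 − 495 = 493 bp
  1674 − 988 = 686 bp
  2962 − 1674 = 1288 bp
  5009 − 2962 = 2047 bp
  5202 − 5009 = 193 bp
  5773 − 5202 = 571 bp
Sorted largest to smallest: 2047, 1288, 686, 571, 495, 493, 193 bp.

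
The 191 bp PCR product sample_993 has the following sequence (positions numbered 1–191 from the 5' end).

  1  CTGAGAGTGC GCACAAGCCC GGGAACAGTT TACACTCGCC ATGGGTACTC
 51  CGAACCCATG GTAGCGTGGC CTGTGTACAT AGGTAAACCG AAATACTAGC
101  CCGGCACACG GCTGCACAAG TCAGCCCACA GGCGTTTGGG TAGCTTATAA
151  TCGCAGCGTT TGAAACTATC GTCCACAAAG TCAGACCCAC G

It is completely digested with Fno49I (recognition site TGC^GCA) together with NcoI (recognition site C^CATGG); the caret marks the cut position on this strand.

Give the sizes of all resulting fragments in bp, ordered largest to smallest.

The Fno49I site (TGCGCA) starts at position 8.
Fno49I cuts after base 3 of each site, so after position 10.
NcoI sites (CCATGG) start at positions 39, 56.
NcoI cuts after the first base of each site, so after positions 39, 56.
Combined cut positions: 10, 39, 56.
Linear molecule, 3 cuts → 4 fragments:
  1–10 → 10 bp
  11–39 → 29 bp
  40–56 → 17 bp
  57–191 → 135 bp
Sorted largest to smallest: 135, 29, 17, 10 bp.

135, 29, 17, 10 bp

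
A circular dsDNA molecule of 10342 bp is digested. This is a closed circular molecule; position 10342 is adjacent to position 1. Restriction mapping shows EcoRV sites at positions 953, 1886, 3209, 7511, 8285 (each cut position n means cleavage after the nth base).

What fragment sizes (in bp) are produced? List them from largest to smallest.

Circular molecule, 5 cuts → 5 fragments:
  1886 − 953 = 933 bp
  3209 − 1886 = 1323 bp
  7511 − 3209 = 4302 bp
  8285 − 7511 = 774 bp
  wrap: 10342 − 8285 + 953 = 3010 bp
Sorted largest to smallest: 4302, 3010, 1323, 933, 774 bp.

4302, 3010, 1323, 933, 774 bp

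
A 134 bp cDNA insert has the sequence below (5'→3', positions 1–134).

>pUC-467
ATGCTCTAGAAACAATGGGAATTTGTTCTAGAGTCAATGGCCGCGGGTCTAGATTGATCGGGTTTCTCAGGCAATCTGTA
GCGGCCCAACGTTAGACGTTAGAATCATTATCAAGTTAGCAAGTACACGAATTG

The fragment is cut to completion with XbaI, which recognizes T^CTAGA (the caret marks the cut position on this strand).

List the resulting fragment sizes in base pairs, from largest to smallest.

XbaI sites (TCTAGA) start at positions 5, 27, 48.
XbaI cuts after the first base of each site, so after positions 5, 27, 48.
Linear molecule, 3 cuts → 4 fragments:
  1–5 → 5 bp
  6–27 → 22 bp
  28–48 → 21 bp
  49–134 → 86 bp
Sorted largest to smallest: 86, 22, 21, 5 bp.

86, 22, 21, 5 bp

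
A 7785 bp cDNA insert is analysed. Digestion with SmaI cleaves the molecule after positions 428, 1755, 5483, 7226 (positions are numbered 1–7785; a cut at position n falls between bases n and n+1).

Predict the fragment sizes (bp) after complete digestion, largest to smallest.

Linear molecule, 4 cuts → 5 fragments:
  428 − 0 = 428 bp
  1755 − 428 = 1327 bp
  5483 − 1755 = 3728 bp
  7226 − 5483 = 1743 bp
  7785 − 7226 = 559 bp
Sorted largest to smallest: 3728, 1743, 1327, 559, 428 bp.

3728, 1743, 1327, 559, 428 bp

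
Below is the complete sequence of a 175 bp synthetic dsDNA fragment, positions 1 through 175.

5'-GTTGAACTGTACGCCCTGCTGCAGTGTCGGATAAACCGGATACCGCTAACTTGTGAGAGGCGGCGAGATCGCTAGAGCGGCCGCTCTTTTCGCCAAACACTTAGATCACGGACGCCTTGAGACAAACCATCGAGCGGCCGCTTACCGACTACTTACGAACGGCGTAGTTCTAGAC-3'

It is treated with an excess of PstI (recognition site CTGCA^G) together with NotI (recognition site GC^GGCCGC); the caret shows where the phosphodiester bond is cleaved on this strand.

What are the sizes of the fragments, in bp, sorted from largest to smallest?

The PstI site (CTGCAG) starts at position 19.
PstI cuts after base 5 of each site (before the last base), so after position 23.
NotI sites (GCGGCCGC) start at positions 77, 134.
NotI cuts after base 2 of each site, so after positions 78, 135.
Combined cut positions: 23, 78, 135.
Linear molecule, 3 cuts → 4 fragments:
  1–23 → 23 bp
  24–78 → 55 bp
  79–135 → 57 bp
  136–175 → 40 bp
Sorted largest to smallest: 57, 55, 40, 23 bp.

57, 55, 40, 23 bp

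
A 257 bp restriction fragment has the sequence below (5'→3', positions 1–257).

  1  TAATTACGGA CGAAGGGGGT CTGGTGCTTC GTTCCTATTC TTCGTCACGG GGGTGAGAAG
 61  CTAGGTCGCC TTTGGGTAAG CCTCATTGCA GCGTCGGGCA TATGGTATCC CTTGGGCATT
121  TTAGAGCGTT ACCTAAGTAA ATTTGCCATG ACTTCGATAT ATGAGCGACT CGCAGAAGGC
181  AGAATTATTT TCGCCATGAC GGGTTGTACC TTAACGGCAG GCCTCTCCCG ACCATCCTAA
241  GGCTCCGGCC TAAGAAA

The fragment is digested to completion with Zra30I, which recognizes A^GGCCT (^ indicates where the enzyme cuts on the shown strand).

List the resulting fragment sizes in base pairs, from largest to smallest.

219, 38 bp

The Zra30I site (AGGCCT) starts at position 219.
Zra30I cuts after the first base of each site, so after position 219.
Linear molecule, 1 cut → 2 fragments:
  1–219 → 219 bp
  220–257 → 38 bp
Sorted largest to smallest: 219, 38 bp.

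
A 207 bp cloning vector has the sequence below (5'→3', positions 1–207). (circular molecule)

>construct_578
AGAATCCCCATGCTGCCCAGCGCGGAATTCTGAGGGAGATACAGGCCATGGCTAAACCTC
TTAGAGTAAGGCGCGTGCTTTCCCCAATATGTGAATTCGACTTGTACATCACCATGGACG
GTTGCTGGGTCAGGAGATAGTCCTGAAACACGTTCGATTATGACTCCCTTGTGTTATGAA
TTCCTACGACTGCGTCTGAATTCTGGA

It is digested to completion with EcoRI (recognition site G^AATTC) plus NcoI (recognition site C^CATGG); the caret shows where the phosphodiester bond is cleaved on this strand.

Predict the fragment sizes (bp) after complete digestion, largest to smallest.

66, 47, 34, 21, 20, 19 bp

EcoRI sites (GAATTC) start at positions 25, 93, 178, 198.
EcoRI cuts after the first base of each site, so after positions 25, 93, 178, 198.
NcoI sites (CCATGG) start at positions 46, 112.
NcoI cuts after the first base of each site, so after positions 46, 112.
Combined cut positions: 25, 46, 93, 112, 178, 198.
Circular molecule, 6 cuts → 6 fragments:
  26–46 → 21 bp
  47–93 → 47 bp
  94–112 → 19 bp
  113–178 → 66 bp
  179–198 → 20 bp
  199–207 then 1–25 → 9 + 25 = 34 bp
Sorted largest to smallest: 66, 47, 34, 21, 20, 19 bp.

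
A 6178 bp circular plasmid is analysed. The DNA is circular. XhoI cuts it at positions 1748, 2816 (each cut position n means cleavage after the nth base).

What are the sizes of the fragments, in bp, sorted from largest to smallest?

Circular molecule, 2 cuts → 2 fragments:
  2816 − 1748 = 1068 bp
  wrap: 6178 − 2816 + 1748 = 5110 bp
Sorted largest to smallest: 5110, 1068 bp.

5110, 1068 bp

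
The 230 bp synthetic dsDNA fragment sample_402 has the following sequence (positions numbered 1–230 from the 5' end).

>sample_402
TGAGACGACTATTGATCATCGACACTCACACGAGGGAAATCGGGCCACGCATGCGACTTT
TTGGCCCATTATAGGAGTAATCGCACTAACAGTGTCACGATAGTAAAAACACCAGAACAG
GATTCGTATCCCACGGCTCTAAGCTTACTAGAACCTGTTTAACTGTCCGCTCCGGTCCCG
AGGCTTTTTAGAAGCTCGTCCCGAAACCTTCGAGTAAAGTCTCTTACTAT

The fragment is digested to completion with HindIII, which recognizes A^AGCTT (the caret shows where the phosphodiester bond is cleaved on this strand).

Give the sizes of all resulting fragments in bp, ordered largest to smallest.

The HindIII site (AAGCTT) starts at position 141.
HindIII cuts after the first base of each site, so after position 141.
Linear molecule, 1 cut → 2 fragments:
  1–141 → 141 bp
  142–230 → 89 bp
Sorted largest to smallest: 141, 89 bp.

141, 89 bp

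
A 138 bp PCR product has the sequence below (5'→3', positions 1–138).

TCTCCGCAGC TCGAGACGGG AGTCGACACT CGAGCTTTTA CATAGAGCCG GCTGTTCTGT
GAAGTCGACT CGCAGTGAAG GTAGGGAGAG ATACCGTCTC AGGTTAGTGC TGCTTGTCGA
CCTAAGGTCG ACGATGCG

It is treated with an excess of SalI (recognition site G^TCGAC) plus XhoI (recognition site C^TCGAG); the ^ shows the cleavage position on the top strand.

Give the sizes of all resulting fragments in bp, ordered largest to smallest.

SalI sites (GTCGAC) start at positions 22, 64, 116, 127.
SalI cuts after the first base of each site, so after positions 22, 64, 116, 127.
XhoI sites (CTCGAG) start at positions 10, 29.
XhoI cuts after the first base of each site, so after positions 10, 29.
Combined cut positions: 10, 22, 29, 64, 116, 127.
Linear molecule, 6 cuts → 7 fragments:
  1–10 → 10 bp
  11–22 → 12 bp
  23–29 → 7 bp
  30–64 → 35 bp
  65–116 → 52 bp
  117–127 → 11 bp
  128–138 → 11 bp
Sorted largest to smallest: 52, 35, 12, 11, 11, 10, 7 bp.

52, 35, 12, 11, 11, 10, 7 bp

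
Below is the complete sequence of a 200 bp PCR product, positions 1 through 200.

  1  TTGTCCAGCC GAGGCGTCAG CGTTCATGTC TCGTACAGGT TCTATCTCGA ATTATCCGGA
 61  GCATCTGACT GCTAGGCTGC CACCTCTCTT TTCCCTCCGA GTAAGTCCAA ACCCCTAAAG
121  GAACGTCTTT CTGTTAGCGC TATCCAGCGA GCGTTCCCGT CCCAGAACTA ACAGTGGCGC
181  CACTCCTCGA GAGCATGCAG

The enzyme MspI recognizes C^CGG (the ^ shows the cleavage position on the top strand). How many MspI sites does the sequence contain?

1

CCGG occurs starting at position 56.
MspI cuts at 1 site.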